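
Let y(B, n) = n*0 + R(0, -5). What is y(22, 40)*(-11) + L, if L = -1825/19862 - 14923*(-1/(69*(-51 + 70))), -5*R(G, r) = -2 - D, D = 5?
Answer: -534969059/130195410 ≈ -4.1090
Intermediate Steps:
R(G, r) = 7/5 (R(G, r) = -(-2 - 1*5)/5 = -(-2 - 5)/5 = -⅕*(-7) = 7/5)
y(B, n) = 7/5 (y(B, n) = n*0 + 7/5 = 0 + 7/5 = 7/5)
L = 294008051/26039082 (L = -1825*1/19862 - 14923/(19*(-69)) = -1825/19862 - 14923/(-1311) = -1825/19862 - 14923*(-1/1311) = -1825/19862 + 14923/1311 = 294008051/26039082 ≈ 11.291)
y(22, 40)*(-11) + L = (7/5)*(-11) + 294008051/26039082 = -77/5 + 294008051/26039082 = -534969059/130195410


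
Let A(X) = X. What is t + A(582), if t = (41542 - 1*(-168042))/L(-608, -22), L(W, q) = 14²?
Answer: 80914/49 ≈ 1651.3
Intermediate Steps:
L(W, q) = 196
t = 52396/49 (t = (41542 - 1*(-168042))/196 = (41542 + 168042)*(1/196) = 209584*(1/196) = 52396/49 ≈ 1069.3)
t + A(582) = 52396/49 + 582 = 80914/49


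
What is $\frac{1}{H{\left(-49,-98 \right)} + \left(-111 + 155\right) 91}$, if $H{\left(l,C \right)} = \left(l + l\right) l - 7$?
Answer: $\frac{1}{8799} \approx 0.00011365$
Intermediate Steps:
$H{\left(l,C \right)} = -7 + 2 l^{2}$ ($H{\left(l,C \right)} = 2 l l - 7 = 2 l^{2} - 7 = -7 + 2 l^{2}$)
$\frac{1}{H{\left(-49,-98 \right)} + \left(-111 + 155\right) 91} = \frac{1}{\left(-7 + 2 \left(-49\right)^{2}\right) + \left(-111 + 155\right) 91} = \frac{1}{\left(-7 + 2 \cdot 2401\right) + 44 \cdot 91} = \frac{1}{\left(-7 + 4802\right) + 4004} = \frac{1}{4795 + 4004} = \frac{1}{8799}$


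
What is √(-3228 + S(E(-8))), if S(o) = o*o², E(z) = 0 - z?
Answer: 2*I*√679 ≈ 52.115*I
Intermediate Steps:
E(z) = -z
S(o) = o³
√(-3228 + S(E(-8))) = √(-3228 + (-1*(-8))³) = √(-3228 + 8³) = √(-3228 + 512) = √(-2716) = 2*I*√679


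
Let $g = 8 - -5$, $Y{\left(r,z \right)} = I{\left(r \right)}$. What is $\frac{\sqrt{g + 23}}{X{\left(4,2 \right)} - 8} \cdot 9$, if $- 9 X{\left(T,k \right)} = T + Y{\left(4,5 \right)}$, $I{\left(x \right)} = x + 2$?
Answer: $- \frac{243}{41} \approx -5.9268$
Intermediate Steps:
$I{\left(x \right)} = 2 + x$
$Y{\left(r,z \right)} = 2 + r$
$X{\left(T,k \right)} = - \frac{2}{3} - \frac{T}{9}$ ($X{\left(T,k \right)} = - \frac{T + \left(2 + 4\right)}{9} = - \frac{T + 6}{9} = - \frac{6 + T}{9} = - \frac{2}{3} - \frac{T}{9}$)
$g = 13$ ($g = 8 + 5 = 13$)
$\frac{\sqrt{g + 23}}{X{\left(4,2 \right)} - 8} \cdot 9 = \frac{\sqrt{13 + 23}}{\left(- \frac{2}{3} - \frac{4}{9}\right) - 8} \cdot 9 = \frac{\sqrt{36}}{\left(- \frac{2}{3} - \frac{4}{9}\right) - 8} \cdot 9 = \frac{6}{- \frac{10}{9} - 8} \cdot 9 = \frac{6}{- \frac{82}{9}} \cdot 9 = 6 \left(- \frac{9}{82}\right) 9 = \left(- \frac{27}{41}\right) 9 = - \frac{243}{41}$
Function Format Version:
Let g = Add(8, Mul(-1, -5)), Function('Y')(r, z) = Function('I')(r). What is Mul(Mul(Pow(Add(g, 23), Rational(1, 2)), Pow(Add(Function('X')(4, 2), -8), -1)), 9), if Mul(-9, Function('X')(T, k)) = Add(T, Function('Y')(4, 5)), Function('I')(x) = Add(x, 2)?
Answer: Rational(-243, 41) ≈ -5.9268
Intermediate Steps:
Function('I')(x) = Add(2, x)
Function('Y')(r, z) = Add(2, r)
Function('X')(T, k) = Add(Rational(-2, 3), Mul(Rational(-1, 9), T)) (Function('X')(T, k) = Mul(Rational(-1, 9), Add(T, Add(2, 4))) = Mul(Rational(-1, 9), Add(T, 6)) = Mul(Rational(-1, 9), Add(6, T)) = Add(Rational(-2, 3), Mul(Rational(-1, 9), T)))
g = 13 (g = Add(8, 5) = 13)
Mul(Mul(Pow(Add(g, 23), Rational(1, 2)), Pow(Add(Function('X')(4, 2), -8), -1)), 9) = Mul(Mul(Pow(Add(13, 23), Rational(1, 2)), Pow(Add(Add(Rational(-2, 3), Mul(Rational(-1, 9), 4)), -8), -1)), 9) = Mul(Mul(Pow(36, Rational(1, 2)), Pow(Add(Add(Rational(-2, 3), Rational(-4, 9)), -8), -1)), 9) = Mul(Mul(6, Pow(Add(Rational(-10, 9), -8), -1)), 9) = Mul(Mul(6, Pow(Rational(-82, 9), -1)), 9) = Mul(Mul(6, Rational(-9, 82)), 9) = Mul(Rational(-27, 41), 9) = Rational(-243, 41)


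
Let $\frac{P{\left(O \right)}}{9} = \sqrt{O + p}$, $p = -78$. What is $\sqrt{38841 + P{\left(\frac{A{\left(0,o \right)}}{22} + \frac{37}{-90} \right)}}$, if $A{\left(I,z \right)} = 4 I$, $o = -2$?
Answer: $\frac{\sqrt{3884100 + 30 i \sqrt{70570}}}{10} \approx 197.08 + 0.20219 i$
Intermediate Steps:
$P{\left(O \right)} = 9 \sqrt{-78 + O}$ ($P{\left(O \right)} = 9 \sqrt{O - 78} = 9 \sqrt{-78 + O}$)
$\sqrt{38841 + P{\left(\frac{A{\left(0,o \right)}}{22} + \frac{37}{-90} \right)}} = \sqrt{38841 + 9 \sqrt{-78 + \left(\frac{4 \cdot 0}{22} + \frac{37}{-90}\right)}} = \sqrt{38841 + 9 \sqrt{-78 + \left(0 \cdot \frac{1}{22} + 37 \left(- \frac{1}{90}\right)\right)}} = \sqrt{38841 + 9 \sqrt{-78 + \left(0 - \frac{37}{90}\right)}} = \sqrt{38841 + 9 \sqrt{-78 - \frac{37}{90}}} = \sqrt{38841 + 9 \sqrt{- \frac{7057}{90}}} = \sqrt{38841 + 9 \frac{i \sqrt{70570}}{30}} = \sqrt{38841 + \frac{3 i \sqrt{70570}}{10}}$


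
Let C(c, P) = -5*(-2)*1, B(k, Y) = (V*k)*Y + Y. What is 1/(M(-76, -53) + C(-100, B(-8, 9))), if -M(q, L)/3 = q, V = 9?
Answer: 1/238 ≈ 0.0042017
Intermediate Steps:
M(q, L) = -3*q
B(k, Y) = Y + 9*Y*k (B(k, Y) = (9*k)*Y + Y = 9*Y*k + Y = Y + 9*Y*k)
C(c, P) = 10 (C(c, P) = 10*1 = 10)
1/(M(-76, -53) + C(-100, B(-8, 9))) = 1/(-3*(-76) + 10) = 1/(228 + 10) = 1/238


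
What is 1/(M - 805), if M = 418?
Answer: -1/387 ≈ -0.0025840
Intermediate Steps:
1/(M - 805) = 1/(418 - 805) = 1/(-387) = -1/387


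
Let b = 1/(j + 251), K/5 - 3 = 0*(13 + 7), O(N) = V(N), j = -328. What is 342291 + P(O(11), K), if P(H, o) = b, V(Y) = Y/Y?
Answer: 26356406/77 ≈ 3.4229e+5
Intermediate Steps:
V(Y) = 1
O(N) = 1
K = 15 (K = 15 + 5*(0*(13 + 7)) = 15 + 5*(0*20) = 15 + 5*0 = 15 + 0 = 15)
b = -1/77 (b = 1/(-328 + 251) = 1/(-77) = -1/77 ≈ -0.012987)
P(H, o) = -1/77
342291 + P(O(11), K) = 342291 - 1/77 = 26356406/77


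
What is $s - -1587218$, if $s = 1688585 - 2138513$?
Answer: $1137290$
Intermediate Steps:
$s = -449928$
$s - -1587218 = -449928 - -1587218 = -449928 + 1587218 = 1137290$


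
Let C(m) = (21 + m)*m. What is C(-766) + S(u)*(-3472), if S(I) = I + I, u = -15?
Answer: 674830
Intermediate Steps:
C(m) = m*(21 + m)
S(I) = 2*I
C(-766) + S(u)*(-3472) = -766*(21 - 766) + (2*(-15))*(-3472) = -766*(-745) - 30*(-3472) = 570670 + 104160 = 674830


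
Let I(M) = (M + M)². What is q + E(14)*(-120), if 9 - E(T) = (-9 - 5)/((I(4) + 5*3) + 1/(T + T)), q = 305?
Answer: -1762115/2213 ≈ -796.26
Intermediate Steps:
I(M) = 4*M² (I(M) = (2*M)² = 4*M²)
E(T) = 9 + 14/(79 + 1/(2*T)) (E(T) = 9 - (-9 - 5)/((4*4² + 5*3) + 1/(T + T)) = 9 - (-14)/((4*16 + 15) + 1/(2*T)) = 9 - (-14)/((64 + 15) + 1/(2*T)) = 9 - (-14)/(79 + 1/(2*T)) = 9 + 14/(79 + 1/(2*T)))
q + E(14)*(-120) = 305 + ((9 + 1450*14)/(1 + 158*14))*(-120) = 305 + ((9 + 20300)/(1 + 2212))*(-120) = 305 + (20309/2213)*(-120) = 305 - 2437080/2213 = -1762115/2213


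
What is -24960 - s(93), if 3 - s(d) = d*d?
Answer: -16314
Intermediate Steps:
s(d) = 3 - d² (s(d) = 3 - d*d = 3 - d²)
-24960 - s(93) = -24960 - (3 - 1*93²) = -24960 - (3 - 1*8649) = -24960 - (3 - 8649) = -24960 - 1*(-8646) = -24960 + 8646 = -16314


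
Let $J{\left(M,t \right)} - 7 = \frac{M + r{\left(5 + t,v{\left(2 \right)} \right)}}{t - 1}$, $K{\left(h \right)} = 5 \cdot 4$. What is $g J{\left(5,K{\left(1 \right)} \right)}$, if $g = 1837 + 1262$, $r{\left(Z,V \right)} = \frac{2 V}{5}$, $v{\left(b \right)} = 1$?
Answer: $\frac{2144508}{95} \approx 22574.0$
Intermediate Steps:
$K{\left(h \right)} = 20$
$r{\left(Z,V \right)} = \frac{2 V}{5}$ ($r{\left(Z,V \right)} = 2 V \frac{1}{5} = \frac{2 V}{5}$)
$g = 3099$
$J{\left(M,t \right)} = 7 + \frac{\frac{2}{5} + M}{-1 + t}$ ($J{\left(M,t \right)} = 7 + \frac{M + \frac{2}{5} \cdot 1}{t - 1} = 7 + \frac{M + \frac{2}{5}}{-1 + t} = 7 + \frac{\frac{2}{5} + M}{-1 + t}$)
$g J{\left(5,K{\left(1 \right)} \right)} = 3099 \frac{- \frac{33}{5} + 5 + 7 \cdot 20}{-1 + 20} = 3099 \frac{- \frac{33}{5} + 5 + 140}{19} = 3099 \cdot \frac{1}{19} \cdot \frac{692}{5} = 3099 \cdot \frac{692}{95} = \frac{2144508}{95}$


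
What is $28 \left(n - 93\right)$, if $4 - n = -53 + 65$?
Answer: $-2828$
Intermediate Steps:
$n = -8$ ($n = 4 - \left(-53 + 65\right) = 4 - 12 = -8$)
$28 \left(n - 93\right) = 28 \left(-8 - 93\right) = 28 \left(-101\right) = -2828$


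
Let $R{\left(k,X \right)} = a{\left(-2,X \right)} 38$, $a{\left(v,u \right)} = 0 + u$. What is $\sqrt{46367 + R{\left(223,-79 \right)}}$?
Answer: $7 \sqrt{885} \approx 208.24$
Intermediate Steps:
$a{\left(v,u \right)} = u$
$R{\left(k,X \right)} = 38 X$ ($R{\left(k,X \right)} = X 38 = 38 X$)
$\sqrt{46367 + R{\left(223,-79 \right)}} = \sqrt{46367 + 38 \left(-79\right)} = \sqrt{46367 - 3002} = \sqrt{43365} = 7 \sqrt{885}$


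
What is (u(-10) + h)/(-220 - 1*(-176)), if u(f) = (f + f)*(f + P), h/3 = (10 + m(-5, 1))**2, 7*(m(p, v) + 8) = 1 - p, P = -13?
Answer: -5935/539 ≈ -11.011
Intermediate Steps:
m(p, v) = -55/7 - p/7 (m(p, v) = -8 + (1 - p)/7 = -8 + (1/7 - p/7) = -55/7 - p/7)
h = 1200/49 (h = 3*(10 + (-55/7 - 1/7*(-5)))**2 = 3*(10 + (-55/7 + 5/7))**2 = 3*(10 - 50/7)**2 = 3*(20/7)**2 = 3*(400/49) = 1200/49 ≈ 24.490)
u(f) = 2*f*(-13 + f) (u(f) = (f + f)*(f - 13) = (2*f)*(-13 + f) = 2*f*(-13 + f))
(u(-10) + h)/(-220 - 1*(-176)) = (2*(-10)*(-13 - 10) + 1200/49)/(-220 - 1*(-176)) = (2*(-10)*(-23) + 1200/49)/(-220 + 176) = (460 + 1200/49)/(-44) = -1/44*23740/49 = -5935/539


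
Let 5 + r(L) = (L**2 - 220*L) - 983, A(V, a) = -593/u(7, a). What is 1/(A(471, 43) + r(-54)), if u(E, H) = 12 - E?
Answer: 5/68447 ≈ 7.3049e-5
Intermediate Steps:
A(V, a) = -593/5 (A(V, a) = -593/(12 - 1*7) = -593/(12 - 7) = -593/5)
r(L) = -988 + L**2 - 220*L (r(L) = -5 + ((L**2 - 220*L) - 983) = -5 + (-983 + L**2 - 220*L) = -988 + L**2 - 220*L)
1/(A(471, 43) + r(-54)) = 1/(-593/5 + (-988 + (-54)**2 - 220*(-54))) = 1/(-593/5 + (-988 + 2916 + 11880)) = 1/(-593/5 + 13808) = 1/(68447/5) = 5/68447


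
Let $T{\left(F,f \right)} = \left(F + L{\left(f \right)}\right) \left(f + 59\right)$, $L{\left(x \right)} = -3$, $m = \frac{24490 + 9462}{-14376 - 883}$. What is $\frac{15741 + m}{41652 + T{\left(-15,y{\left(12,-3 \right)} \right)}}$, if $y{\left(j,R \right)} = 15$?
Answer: $\frac{34308281}{87891840} \approx 0.39035$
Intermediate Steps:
$m = - \frac{33952}{15259}$ ($m = \frac{33952}{-15259} = 33952 \left(- \frac{1}{15259}\right) = - \frac{33952}{15259} \approx -2.225$)
$T{\left(F,f \right)} = \left(-3 + F\right) \left(59 + f\right)$ ($T{\left(F,f \right)} = \left(F - 3\right) \left(f + 59\right) = \left(-3 + F\right) \left(59 + f\right)$)
$\frac{15741 + m}{41652 + T{\left(-15,y{\left(12,-3 \right)} \right)}} = \frac{15741 - \frac{33952}{15259}}{41652 - 1332} = \frac{240157967}{15259 \left(41652 - 1332\right)} = \frac{240157967}{15259 \cdot 40320} = \frac{240157967}{15259} \cdot \frac{1}{40320} = \frac{34308281}{87891840}$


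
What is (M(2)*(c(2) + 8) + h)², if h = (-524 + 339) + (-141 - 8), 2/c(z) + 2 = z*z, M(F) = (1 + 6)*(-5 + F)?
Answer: 273529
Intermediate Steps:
M(F) = -35 + 7*F (M(F) = 7*(-5 + F) = -35 + 7*F)
c(z) = 2/(-2 + z²) (c(z) = 2/(-2 + z*z) = 2/(-2 + z²))
h = -334 (h = -185 - 149 = -334)
(M(2)*(c(2) + 8) + h)² = ((-35 + 7*2)*(2/(-2 + 2²) + 8) - 334)² = ((-35 + 14)*(2/(-2 + 4) + 8) - 334)² = (-21*(2/2 + 8) - 334)² = (-21*(2*(½) + 8) - 334)² = (-21*(1 + 8) - 334)² = (-21*9 - 334)² = (-189 - 334)² = (-523)² = 273529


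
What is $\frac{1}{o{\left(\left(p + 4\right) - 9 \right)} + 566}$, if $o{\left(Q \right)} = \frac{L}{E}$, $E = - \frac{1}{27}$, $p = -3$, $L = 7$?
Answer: $\frac{1}{377} \approx 0.0026525$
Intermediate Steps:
$E = - \frac{1}{27}$ ($E = \left(-1\right) \frac{1}{27} = - \frac{1}{27} \approx -0.037037$)
$o{\left(Q \right)} = -189$ ($o{\left(Q \right)} = \frac{7}{- \frac{1}{27}} = 7 \left(-27\right) = -189$)
$\frac{1}{o{\left(\left(p + 4\right) - 9 \right)} + 566} = \frac{1}{-189 + 566} = \frac{1}{377}$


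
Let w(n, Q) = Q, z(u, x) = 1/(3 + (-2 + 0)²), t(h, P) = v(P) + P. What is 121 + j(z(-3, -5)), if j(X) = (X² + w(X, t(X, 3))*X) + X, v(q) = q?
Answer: 5979/49 ≈ 122.02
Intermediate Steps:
t(h, P) = 2*P (t(h, P) = P + P = 2*P)
z(u, x) = ⅐ (z(u, x) = 1/(3 + (-2)²) = 1/(3 + 4) = 1/7 = ⅐)
j(X) = X² + 7*X (j(X) = (X² + (2*3)*X) + X = (X² + 6*X) + X = X² + 7*X)
121 + j(z(-3, -5)) = 121 + (7 + ⅐)/7 = 121 + (⅐)*(50/7) = 121 + 50/49 = 5979/49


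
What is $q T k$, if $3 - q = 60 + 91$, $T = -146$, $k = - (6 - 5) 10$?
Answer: $-216080$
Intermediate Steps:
$k = -10$ ($k = \left(-1\right) 1 \cdot 10 = \left(-1\right) 10 = -10$)
$q = -148$ ($q = 3 - \left(60 + 91\right) = 3 - 151 = -148$)
$q T k = \left(-148\right) \left(-146\right) \left(-10\right) = 21608 \left(-10\right) = -216080$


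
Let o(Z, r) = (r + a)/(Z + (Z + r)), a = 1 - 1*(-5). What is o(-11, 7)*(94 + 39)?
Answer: -1729/15 ≈ -115.27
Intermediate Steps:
a = 6 (a = 1 + 5 = 6)
o(Z, r) = (6 + r)/(r + 2*Z) (o(Z, r) = (r + 6)/(Z + (Z + r)) = (6 + r)/(r + 2*Z))
o(-11, 7)*(94 + 39) = ((6 + 7)/(7 + 2*(-11)))*(94 + 39) = (13/(7 - 22))*133 = (13/(-15))*133 = -1/15*13*133 = -13/15*133 = -1729/15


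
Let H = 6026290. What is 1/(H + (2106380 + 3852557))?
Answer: 1/11985227 ≈ 8.3436e-8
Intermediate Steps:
1/(H + (2106380 + 3852557)) = 1/(6026290 + (2106380 + 3852557)) = 1/(6026290 + 5958937) = 1/11985227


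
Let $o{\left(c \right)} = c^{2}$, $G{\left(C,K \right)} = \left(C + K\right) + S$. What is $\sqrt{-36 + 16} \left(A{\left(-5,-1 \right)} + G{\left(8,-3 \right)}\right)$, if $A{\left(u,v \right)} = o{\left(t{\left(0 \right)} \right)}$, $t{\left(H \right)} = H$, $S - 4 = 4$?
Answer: $26 i \sqrt{5} \approx 58.138 i$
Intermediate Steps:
$S = 8$ ($S = 4 + 4 = 8$)
$G{\left(C,K \right)} = 8 + C + K$ ($G{\left(C,K \right)} = \left(C + K\right) + 8 = 8 + C + K$)
$A{\left(u,v \right)} = 0$ ($A{\left(u,v \right)} = 0^{2} = 0$)
$\sqrt{-36 + 16} \left(A{\left(-5,-1 \right)} + G{\left(8,-3 \right)}\right) = \sqrt{-36 + 16} \left(0 + \left(8 + 8 - 3\right)\right) = \sqrt{-20} \left(0 + 13\right) = 2 i \sqrt{5} \cdot 13 = 26 i \sqrt{5}$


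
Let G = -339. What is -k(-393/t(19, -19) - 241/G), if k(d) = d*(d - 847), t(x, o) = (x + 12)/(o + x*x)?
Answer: -2480864997553618/110439081 ≈ -2.2464e+7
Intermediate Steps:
t(x, o) = (12 + x)/(o + x²)
k(d) = d*(-847 + d)
-k(-393/t(19, -19) - 241/G) = -(-393*(-19 + 19²)/(12 + 19) - 241/(-339))*(-847 + (-393*(-19 + 19²)/(12 + 19) - 241/(-339))) = -(-393/(31/(-19 + 361)) - 241*(-1/339))*(-847 + (-393/(31/(-19 + 361)) - 241*(-1/339))) = -(-393/(31/342) + 241/339)*(-847 + (-393/(31/342) + 241/339)) = -(-393/((1/342)*31) + 241/339)*(-847 + (-393/((1/342)*31) + 241/339)) = -(-393/31/342 + 241/339)*(-847 + (-393/31/342 + 241/339)) = -(-393*342/31 + 241/339)*(-847 + (-393*342/31 + 241/339)) = -(-134406/31 + 241/339)*(-847 + (-134406/31 + 241/339)) = -(-45556163)*(-847 - 45556163/10509)/10509 = -(-45556163)*(-54457286)/(10509*10509) = -1*2480864997553618/110439081 = -2480864997553618/110439081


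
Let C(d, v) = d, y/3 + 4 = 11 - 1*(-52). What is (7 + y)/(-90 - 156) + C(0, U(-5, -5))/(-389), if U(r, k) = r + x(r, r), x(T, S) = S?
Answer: -92/123 ≈ -0.74797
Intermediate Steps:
y = 177 (y = -12 + 3*(11 - 1*(-52)) = -12 + 3*(11 + 52) = -12 + 3*63 = -12 + 189 = 177)
U(r, k) = 2*r (U(r, k) = r + r = 2*r)
(7 + y)/(-90 - 156) + C(0, U(-5, -5))/(-389) = (7 + 177)/(-90 - 156) + 0/(-389) = 184/(-246) + 0*(-1/389) = 184*(-1/246) + 0 = -92/123 + 0 = -92/123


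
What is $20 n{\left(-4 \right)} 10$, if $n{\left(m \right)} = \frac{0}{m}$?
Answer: $0$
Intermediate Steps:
$n{\left(m \right)} = 0$
$20 n{\left(-4 \right)} 10 = 20 \cdot 0 \cdot 10 = 0 \cdot 10 = 0$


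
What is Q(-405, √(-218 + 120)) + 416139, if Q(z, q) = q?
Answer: 416139 + 7*I*√2 ≈ 4.1614e+5 + 9.8995*I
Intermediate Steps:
Q(-405, √(-218 + 120)) + 416139 = √(-218 + 120) + 416139 = √(-98) + 416139 = 7*I*√2 + 416139 = 416139 + 7*I*√2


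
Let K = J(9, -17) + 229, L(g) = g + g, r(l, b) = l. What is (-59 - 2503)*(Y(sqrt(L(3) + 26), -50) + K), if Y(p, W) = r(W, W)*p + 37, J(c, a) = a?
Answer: -637938 + 512400*sqrt(2) ≈ 86705.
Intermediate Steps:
L(g) = 2*g
K = 212 (K = -17 + 229 = 212)
Y(p, W) = 37 + W*p (Y(p, W) = W*p + 37 = 37 + W*p)
(-59 - 2503)*(Y(sqrt(L(3) + 26), -50) + K) = (-59 - 2503)*((37 - 50*sqrt(2*3 + 26)) + 212) = -2562*((37 - 50*sqrt(6 + 26)) + 212) = -2562*((37 - 200*sqrt(2)) + 212) = -2562*(249 - 200*sqrt(2)) = -637938 + 512400*sqrt(2)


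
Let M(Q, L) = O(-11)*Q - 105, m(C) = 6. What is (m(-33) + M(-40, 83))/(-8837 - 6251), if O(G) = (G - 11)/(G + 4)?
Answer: 1573/105616 ≈ 0.014894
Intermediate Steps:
O(G) = (-11 + G)/(4 + G)
M(Q, L) = -105 + 22*Q/7 (M(Q, L) = ((-11 - 11)/(4 - 11))*Q - 105 = (-22/(-7))*Q - 105 = (-⅐*(-22))*Q - 105 = 22*Q/7 - 105 = -105 + 22*Q/7)
(m(-33) + M(-40, 83))/(-8837 - 6251) = (6 + (-105 + (22/7)*(-40)))/(-8837 - 6251) = (6 + (-105 - 880/7))/(-15088) = (6 - 1615/7)*(-1/15088) = -1573/7*(-1/15088) = 1573/105616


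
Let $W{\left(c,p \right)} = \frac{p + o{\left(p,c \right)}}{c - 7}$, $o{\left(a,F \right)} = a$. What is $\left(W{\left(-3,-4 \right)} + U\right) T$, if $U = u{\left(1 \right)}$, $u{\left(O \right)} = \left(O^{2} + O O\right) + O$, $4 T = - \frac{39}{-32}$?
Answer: $\frac{741}{640} \approx 1.1578$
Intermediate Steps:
$T = \frac{39}{128}$ ($T = \frac{\left(-39\right) \frac{1}{-32}}{4} = \frac{\left(-39\right) \left(- \frac{1}{32}\right)}{4} = \frac{1}{4} \cdot \frac{39}{32} = \frac{39}{128} \approx 0.30469$)
$W{\left(c,p \right)} = \frac{2 p}{-7 + c}$ ($W{\left(c,p \right)} = \frac{p + p}{c - 7} = \frac{2 p}{-7 + c}$)
$u{\left(O \right)} = O + 2 O^{2}$ ($u{\left(O \right)} = \left(O^{2} + O^{2}\right) + O = 2 O^{2} + O = O + 2 O^{2}$)
$U = 3$ ($U = 1 \left(1 + 2 \cdot 1\right) = 1 \left(1 + 2\right) = 1 \cdot 3 = 3$)
$\left(W{\left(-3,-4 \right)} + U\right) T = \left(2 \left(-4\right) \frac{1}{-7 - 3} + 3\right) \frac{39}{128} = \left(2 \left(-4\right) \frac{1}{-10} + 3\right) \frac{39}{128} = \left(2 \left(-4\right) \left(- \frac{1}{10}\right) + 3\right) \frac{39}{128} = \left(\frac{4}{5} + 3\right) \frac{39}{128} = \frac{19}{5} \cdot \frac{39}{128} = \frac{741}{640}$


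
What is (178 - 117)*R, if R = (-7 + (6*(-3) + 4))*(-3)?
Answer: 3843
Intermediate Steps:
R = 63 (R = (-7 + (-18 + 4))*(-3) = (-7 - 14)*(-3) = -21*(-3) = 63)
(178 - 117)*R = (178 - 117)*63 = 61*63 = 3843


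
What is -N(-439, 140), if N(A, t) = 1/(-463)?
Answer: 1/463 ≈ 0.0021598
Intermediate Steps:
N(A, t) = -1/463
-N(-439, 140) = -1*(-1/463) = 1/463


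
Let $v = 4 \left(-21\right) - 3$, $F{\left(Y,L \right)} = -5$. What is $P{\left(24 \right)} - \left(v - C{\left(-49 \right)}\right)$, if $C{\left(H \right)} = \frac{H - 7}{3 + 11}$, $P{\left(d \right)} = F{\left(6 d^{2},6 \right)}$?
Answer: $78$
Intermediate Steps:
$P{\left(d \right)} = -5$
$C{\left(H \right)} = - \frac{1}{2} + \frac{H}{14}$ ($C{\left(H \right)} = \frac{-7 + H}{14} = \left(-7 + H\right) \frac{1}{14} = - \frac{1}{2} + \frac{H}{14}$)
$v = -87$ ($v = -84 - 3 = -87$)
$P{\left(24 \right)} - \left(v - C{\left(-49 \right)}\right) = -5 - \left(-87 - \left(- \frac{1}{2} + \frac{1}{14} \left(-49\right)\right)\right) = -5 - \left(-87 - \left(- \frac{1}{2} - \frac{7}{2}\right)\right) = -5 - \left(-87 - -4\right) = -5 - \left(-87 + 4\right) = -5 - -83 = -5 + 83 = 78$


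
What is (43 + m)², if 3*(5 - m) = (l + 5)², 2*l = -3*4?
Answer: 20449/9 ≈ 2272.1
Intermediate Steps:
l = -6 (l = (-3*4)/2 = (½)*(-12) = -6)
m = 14/3 (m = 5 - (-6 + 5)²/3 = 5 - ⅓*(-1)² = 5 - ⅓*1 = 5 - ⅓ = 14/3 ≈ 4.6667)
(43 + m)² = (43 + 14/3)² = (143/3)² = 20449/9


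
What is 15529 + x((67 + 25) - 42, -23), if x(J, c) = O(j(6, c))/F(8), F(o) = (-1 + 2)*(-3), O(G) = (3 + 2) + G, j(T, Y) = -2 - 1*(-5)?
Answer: 46579/3 ≈ 15526.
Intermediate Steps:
j(T, Y) = 3 (j(T, Y) = -2 + 5 = 3)
O(G) = 5 + G
F(o) = -3 (F(o) = 1*(-3) = -3)
x(J, c) = -8/3 (x(J, c) = (5 + 3)/(-3) = 8*(-1/3) = -8/3)
15529 + x((67 + 25) - 42, -23) = 15529 - 8/3 = 46579/3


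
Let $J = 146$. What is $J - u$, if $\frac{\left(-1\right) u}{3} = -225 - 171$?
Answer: $-1042$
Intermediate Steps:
$u = 1188$ ($u = - 3 \left(-225 - 171\right) = \left(-3\right) \left(-396\right) = 1188$)
$J - u = 146 - 1188 = -1042$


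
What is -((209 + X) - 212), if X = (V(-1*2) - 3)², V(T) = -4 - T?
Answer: -22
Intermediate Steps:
X = 25 (X = ((-4 - (-1)*2) - 3)² = ((-4 - 1*(-2)) - 3)² = ((-4 + 2) - 3)² = (-2 - 3)² = (-5)² = 25)
-((209 + X) - 212) = -((209 + 25) - 212) = -(234 - 212) = -1*22 = -22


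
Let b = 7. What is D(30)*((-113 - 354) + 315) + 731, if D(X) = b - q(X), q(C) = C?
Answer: 4227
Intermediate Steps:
D(X) = 7 - X
D(30)*((-113 - 354) + 315) + 731 = (7 - 1*30)*((-113 - 354) + 315) + 731 = (7 - 30)*(-467 + 315) + 731 = -23*(-152) + 731 = 3496 + 731 = 4227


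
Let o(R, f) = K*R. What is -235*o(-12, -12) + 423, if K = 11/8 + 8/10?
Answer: 13113/2 ≈ 6556.5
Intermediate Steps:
K = 87/40 (K = 11*(⅛) + 8*(⅒) = 11/8 + ⅘ = 87/40 ≈ 2.1750)
o(R, f) = 87*R/40
-235*o(-12, -12) + 423 = -4089*(-12)/8 + 423 = -235*(-261/10) + 423 = 12267/2 + 423 = 13113/2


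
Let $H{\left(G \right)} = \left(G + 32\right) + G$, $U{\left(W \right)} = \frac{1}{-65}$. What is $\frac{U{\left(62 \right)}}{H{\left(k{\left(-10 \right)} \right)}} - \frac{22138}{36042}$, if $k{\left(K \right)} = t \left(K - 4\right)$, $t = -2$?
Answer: $- \frac{63332701}{103080120} \approx -0.6144$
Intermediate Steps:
$k{\left(K \right)} = 8 - 2 K$ ($k{\left(K \right)} = - 2 \left(K - 4\right) = - 2 \left(-4 + K\right) = 8 - 2 K$)
$U{\left(W \right)} = - \frac{1}{65}$
$H{\left(G \right)} = 32 + 2 G$ ($H{\left(G \right)} = \left(32 + G\right) + G = 32 + 2 G$)
$\frac{U{\left(62 \right)}}{H{\left(k{\left(-10 \right)} \right)}} - \frac{22138}{36042} = - \frac{1}{65 \left(32 + 2 \left(8 - -20\right)\right)} - \frac{22138}{36042} = - \frac{1}{65 \left(32 + 2 \left(8 + 20\right)\right)} - \frac{11069}{18021} = - \frac{1}{65 \left(32 + 2 \cdot 28\right)} - \frac{11069}{18021} = - \frac{1}{65 \left(32 + 56\right)} - \frac{11069}{18021} = - \frac{1}{65 \cdot 88} - \frac{11069}{18021} = \left(- \frac{1}{65}\right) \frac{1}{88} - \frac{11069}{18021} = - \frac{1}{5720} - \frac{11069}{18021} = - \frac{63332701}{103080120}$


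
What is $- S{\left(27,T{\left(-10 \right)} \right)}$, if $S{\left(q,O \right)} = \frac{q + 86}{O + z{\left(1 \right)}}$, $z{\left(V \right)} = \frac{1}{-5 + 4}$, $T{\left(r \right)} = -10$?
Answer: $\frac{113}{11} \approx 10.273$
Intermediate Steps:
$z{\left(V \right)} = -1$ ($z{\left(V \right)} = \frac{1}{-1} = -1$)
$S{\left(q,O \right)} = \frac{86 + q}{-1 + O}$ ($S{\left(q,O \right)} = \frac{q + 86}{O - 1} = \frac{86 + q}{-1 + O}$)
$- S{\left(27,T{\left(-10 \right)} \right)} = - \frac{86 + 27}{-1 - 10} = - \frac{113}{-11} = - \frac{\left(-1\right) 113}{11} = \left(-1\right) \left(- \frac{113}{11}\right) = \frac{113}{11}$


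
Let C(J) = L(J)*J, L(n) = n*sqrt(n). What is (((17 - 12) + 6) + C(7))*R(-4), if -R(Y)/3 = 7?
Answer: -231 - 1029*sqrt(7) ≈ -2953.5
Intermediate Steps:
R(Y) = -21 (R(Y) = -3*7 = -21)
L(n) = n**(3/2)
C(J) = J**(5/2) (C(J) = J**(3/2)*J = J**(5/2))
(((17 - 12) + 6) + C(7))*R(-4) = (((17 - 12) + 6) + 7**(5/2))*(-21) = ((5 + 6) + 49*sqrt(7))*(-21) = (11 + 49*sqrt(7))*(-21) = -231 - 1029*sqrt(7)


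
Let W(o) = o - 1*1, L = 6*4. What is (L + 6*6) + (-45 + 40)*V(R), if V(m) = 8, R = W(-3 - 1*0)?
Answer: 20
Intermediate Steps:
L = 24
W(o) = -1 + o (W(o) = o - 1 = -1 + o)
R = -4 (R = -1 + (-3 - 1*0) = -1 + (-3 + 0) = -1 - 3 = -4)
(L + 6*6) + (-45 + 40)*V(R) = (24 + 6*6) + (-45 + 40)*8 = (24 + 36) - 5*8 = 60 - 40 = 20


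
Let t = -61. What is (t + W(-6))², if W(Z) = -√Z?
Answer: (61 + I*√6)² ≈ 3715.0 + 298.84*I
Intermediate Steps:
(t + W(-6))² = (-61 - √(-6))² = (-61 - I*√6)²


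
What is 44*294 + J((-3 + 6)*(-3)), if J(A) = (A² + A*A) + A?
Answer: 13089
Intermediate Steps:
J(A) = A + 2*A² (J(A) = (A² + A²) + A = 2*A² + A = A + 2*A²)
44*294 + J((-3 + 6)*(-3)) = 44*294 + ((-3 + 6)*(-3))*(1 + 2*((-3 + 6)*(-3))) = 12936 + (3*(-3))*(1 + 2*(3*(-3))) = 12936 - 9*(1 + 2*(-9)) = 12936 - 9*(1 - 18) = 12936 - 9*(-17) = 12936 + 153 = 13089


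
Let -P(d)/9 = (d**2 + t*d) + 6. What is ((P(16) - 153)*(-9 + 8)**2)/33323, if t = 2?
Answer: -2799/33323 ≈ -0.083996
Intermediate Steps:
P(d) = -54 - 18*d - 9*d**2 (P(d) = -9*((d**2 + 2*d) + 6) = -9*(6 + d**2 + 2*d) = -54 - 18*d - 9*d**2)
((P(16) - 153)*(-9 + 8)**2)/33323 = (((-54 - 18*16 - 9*16**2) - 153)*(-9 + 8)**2)/33323 = (((-54 - 288 - 9*256) - 153)*(-1)**2)*(1/33323) = (((-54 - 288 - 2304) - 153)*1)*(1/33323) = ((-2646 - 153)*1)*(1/33323) = -2799*1*(1/33323) = -2799*1/33323 = -2799/33323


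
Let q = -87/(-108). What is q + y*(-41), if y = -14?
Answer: 20693/36 ≈ 574.81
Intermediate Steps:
q = 29/36 (q = -87*(-1/108) = 29/36 ≈ 0.80556)
q + y*(-41) = 29/36 - 14*(-41) = 29/36 + 574 = 20693/36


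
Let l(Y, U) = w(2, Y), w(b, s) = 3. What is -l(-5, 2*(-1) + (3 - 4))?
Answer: -3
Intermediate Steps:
l(Y, U) = 3
-l(-5, 2*(-1) + (3 - 4)) = -1*3 = -3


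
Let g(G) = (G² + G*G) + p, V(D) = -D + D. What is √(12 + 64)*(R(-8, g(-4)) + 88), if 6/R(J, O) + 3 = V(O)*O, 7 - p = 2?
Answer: 172*√19 ≈ 749.73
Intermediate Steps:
p = 5 (p = 7 - 1*2 = 7 - 2 = 5)
V(D) = 0
g(G) = 5 + 2*G² (g(G) = (G² + G*G) + 5 = (G² + G²) + 5 = 2*G² + 5 = 5 + 2*G²)
R(J, O) = -2 (R(J, O) = 6/(-3 + 0*O) = 6/(-3 + 0) = 6/(-3) = 6*(-⅓) = -2)
√(12 + 64)*(R(-8, g(-4)) + 88) = √(12 + 64)*(-2 + 88) = √76*86 = (2*√19)*86 = 172*√19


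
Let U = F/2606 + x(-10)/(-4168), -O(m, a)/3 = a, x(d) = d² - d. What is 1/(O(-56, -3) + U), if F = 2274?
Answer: 2715452/26736911 ≈ 0.10156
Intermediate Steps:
O(m, a) = -3*a
U = 2297843/2715452 (U = 2274/2606 - 10*(-1 - 10)/(-4168) = 2274*(1/2606) - 10*(-11)*(-1/4168) = 1137/1303 + 110*(-1/4168) = 1137/1303 - 55/2084 = 2297843/2715452 ≈ 0.84621)
1/(O(-56, -3) + U) = 1/(-3*(-3) + 2297843/2715452) = 1/(9 + 2297843/2715452) = 1/(26736911/2715452) = 2715452/26736911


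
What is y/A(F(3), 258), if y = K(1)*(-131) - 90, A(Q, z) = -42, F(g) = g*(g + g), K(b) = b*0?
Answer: 15/7 ≈ 2.1429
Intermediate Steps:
K(b) = 0
F(g) = 2*g² (F(g) = g*(2*g) = 2*g²)
y = -90 (y = 0*(-131) - 90 = 0 - 90 = -90)
y/A(F(3), 258) = -90/(-42) = -90*(-1/42) = 15/7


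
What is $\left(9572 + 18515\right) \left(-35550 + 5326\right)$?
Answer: $-848901488$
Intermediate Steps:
$\left(9572 + 18515\right) \left(-35550 + 5326\right) = 28087 \left(-30224\right) = -848901488$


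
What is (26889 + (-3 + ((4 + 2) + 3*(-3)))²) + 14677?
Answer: 41602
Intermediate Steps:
(26889 + (-3 + ((4 + 2) + 3*(-3)))²) + 14677 = (26889 + (-3 + (6 - 9))²) + 14677 = (26889 + (-3 - 3)²) + 14677 = (26889 + (-6)²) + 14677 = (26889 + 36) + 14677 = 26925 + 14677 = 41602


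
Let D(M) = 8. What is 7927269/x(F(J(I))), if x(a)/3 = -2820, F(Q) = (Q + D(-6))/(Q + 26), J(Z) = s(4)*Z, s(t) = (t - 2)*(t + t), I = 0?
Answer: -2642423/2820 ≈ -937.03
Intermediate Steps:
s(t) = 2*t*(-2 + t) (s(t) = (-2 + t)*(2*t) = 2*t*(-2 + t))
J(Z) = 16*Z (J(Z) = (2*4*(-2 + 4))*Z = (2*4*2)*Z = 16*Z)
F(Q) = (8 + Q)/(26 + Q) (F(Q) = (Q + 8)/(Q + 26) = (8 + Q)/(26 + Q))
x(a) = -8460 (x(a) = 3*(-2820) = -8460)
7927269/x(F(J(I))) = 7927269/(-8460) = 7927269*(-1/8460) = -2642423/2820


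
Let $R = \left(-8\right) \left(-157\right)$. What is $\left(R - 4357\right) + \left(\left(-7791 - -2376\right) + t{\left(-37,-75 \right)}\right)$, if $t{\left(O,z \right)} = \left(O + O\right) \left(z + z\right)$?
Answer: $2584$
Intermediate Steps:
$t{\left(O,z \right)} = 4 O z$ ($t{\left(O,z \right)} = 2 O 2 z = 4 O z$)
$R = 1256$
$\left(R - 4357\right) + \left(\left(-7791 - -2376\right) + t{\left(-37,-75 \right)}\right) = \left(1256 - 4357\right) + \left(\left(-7791 - -2376\right) + 4 \left(-37\right) \left(-75\right)\right) = -3101 + \left(\left(-7791 + 2376\right) + 11100\right) = -3101 + \left(-5415 + 11100\right) = -3101 + 5685 = 2584$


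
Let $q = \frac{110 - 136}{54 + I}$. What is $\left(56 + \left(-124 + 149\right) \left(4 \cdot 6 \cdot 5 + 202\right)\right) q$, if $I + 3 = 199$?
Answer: $- \frac{105378}{125} \approx -843.02$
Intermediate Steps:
$I = 196$ ($I = -3 + 199 = 196$)
$q = - \frac{13}{125}$ ($q = \frac{110 - 136}{54 + 196} = - \frac{26}{250} = \left(-26\right) \frac{1}{250} = - \frac{13}{125} \approx -0.104$)
$\left(56 + \left(-124 + 149\right) \left(4 \cdot 6 \cdot 5 + 202\right)\right) q = \left(56 + \left(-124 + 149\right) \left(4 \cdot 6 \cdot 5 + 202\right)\right) \left(- \frac{13}{125}\right) = \left(56 + 25 \left(24 \cdot 5 + 202\right)\right) \left(- \frac{13}{125}\right) = \left(56 + 25 \left(120 + 202\right)\right) \left(- \frac{13}{125}\right) = \left(56 + 25 \cdot 322\right) \left(- \frac{13}{125}\right) = \left(56 + 8050\right) \left(- \frac{13}{125}\right) = 8106 \left(- \frac{13}{125}\right) = - \frac{105378}{125}$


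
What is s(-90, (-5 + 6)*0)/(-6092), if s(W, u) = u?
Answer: 0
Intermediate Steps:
s(-90, (-5 + 6)*0)/(-6092) = ((-5 + 6)*0)/(-6092) = (1*0)*(-1/6092) = 0*(-1/6092) = 0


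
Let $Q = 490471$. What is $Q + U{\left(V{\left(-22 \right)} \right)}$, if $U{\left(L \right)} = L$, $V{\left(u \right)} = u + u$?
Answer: $490427$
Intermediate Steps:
$V{\left(u \right)} = 2 u$
$Q + U{\left(V{\left(-22 \right)} \right)} = 490471 + 2 \left(-22\right) = 490471 - 44 = 490427$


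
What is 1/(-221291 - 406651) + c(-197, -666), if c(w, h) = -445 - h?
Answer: 138775181/627942 ≈ 221.00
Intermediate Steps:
1/(-221291 - 406651) + c(-197, -666) = 1/(-221291 - 406651) + (-445 - 1*(-666)) = 1/(-627942) + (-445 + 666) = -1/627942 + 221 = 138775181/627942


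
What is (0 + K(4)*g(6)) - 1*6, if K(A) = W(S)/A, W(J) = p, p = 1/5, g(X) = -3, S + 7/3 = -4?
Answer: -123/20 ≈ -6.1500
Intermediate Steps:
S = -19/3 (S = -7/3 - 4 = -19/3 ≈ -6.3333)
p = 1/5 (p = 1*(1/5) = 1/5 ≈ 0.20000)
W(J) = 1/5
K(A) = 1/(5*A)
(0 + K(4)*g(6)) - 1*6 = (0 + ((1/5)/4)*(-3)) - 1*6 = (0 + ((1/5)*(1/4))*(-3)) - 6 = (0 + (1/20)*(-3)) - 6 = (0 - 3/20) - 6 = -3/20 - 6 = -123/20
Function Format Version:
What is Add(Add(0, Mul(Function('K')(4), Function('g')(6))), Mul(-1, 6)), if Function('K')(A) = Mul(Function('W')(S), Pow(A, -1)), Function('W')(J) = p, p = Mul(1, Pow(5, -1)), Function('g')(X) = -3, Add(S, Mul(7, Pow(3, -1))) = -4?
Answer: Rational(-123, 20) ≈ -6.1500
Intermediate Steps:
S = Rational(-19, 3) (S = Add(Rational(-7, 3), -4) = Rational(-19, 3) ≈ -6.3333)
p = Rational(1, 5) (p = Mul(1, Rational(1, 5)) = Rational(1, 5) ≈ 0.20000)
Function('W')(J) = Rational(1, 5)
Function('K')(A) = Mul(Rational(1, 5), Pow(A, -1))
Add(Add(0, Mul(Function('K')(4), Function('g')(6))), Mul(-1, 6)) = Add(Add(0, Mul(Mul(Rational(1, 5), Pow(4, -1)), -3)), Mul(-1, 6)) = Add(Add(0, Mul(Mul(Rational(1, 5), Rational(1, 4)), -3)), -6) = Add(Add(0, Mul(Rational(1, 20), -3)), -6) = Add(Add(0, Rational(-3, 20)), -6) = Add(Rational(-3, 20), -6) = Rational(-123, 20)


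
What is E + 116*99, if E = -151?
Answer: 11333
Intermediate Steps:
E + 116*99 = -151 + 116*99 = -151 + 11484 = 11333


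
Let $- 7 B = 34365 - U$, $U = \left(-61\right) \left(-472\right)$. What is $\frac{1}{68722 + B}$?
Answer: $\frac{7}{475481} \approx 1.4722 \cdot 10^{-5}$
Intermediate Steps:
$U = 28792$
$B = - \frac{5573}{7}$ ($B = - \frac{34365 - 28792}{7} = \left(- \frac{1}{7}\right) 5573 = - \frac{5573}{7} \approx -796.14$)
$\frac{1}{68722 + B} = \frac{1}{68722 - \frac{5573}{7}} = \frac{1}{\frac{475481}{7}} = \frac{7}{475481}$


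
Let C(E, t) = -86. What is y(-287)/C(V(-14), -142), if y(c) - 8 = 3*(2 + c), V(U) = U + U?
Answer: 847/86 ≈ 9.8488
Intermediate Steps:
V(U) = 2*U
y(c) = 14 + 3*c (y(c) = 8 + 3*(2 + c) = 8 + (6 + 3*c) = 14 + 3*c)
y(-287)/C(V(-14), -142) = (14 + 3*(-287))/(-86) = (14 - 861)*(-1/86) = -847*(-1/86) = 847/86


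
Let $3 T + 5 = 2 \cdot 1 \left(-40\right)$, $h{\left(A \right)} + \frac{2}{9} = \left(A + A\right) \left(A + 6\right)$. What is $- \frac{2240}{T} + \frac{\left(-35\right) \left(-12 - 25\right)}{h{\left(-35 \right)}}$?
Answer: $\frac{24750327}{310556} \approx 79.697$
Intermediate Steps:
$h{\left(A \right)} = - \frac{2}{9} + 2 A \left(6 + A\right)$ ($h{\left(A \right)} = - \frac{2}{9} + \left(A + A\right) \left(A + 6\right) = - \frac{2}{9} + 2 A \left(6 + A\right)$)
$T = - \frac{85}{3}$ ($T = - \frac{5}{3} + \frac{2 \cdot 1 \left(-40\right)}{3} = - \frac{5}{3} + \frac{2 \left(-40\right)}{3} = - \frac{5}{3} + \frac{1}{3} \left(-80\right) = - \frac{5}{3} - \frac{80}{3} = - \frac{85}{3} \approx -28.333$)
$- \frac{2240}{T} + \frac{\left(-35\right) \left(-12 - 25\right)}{h{\left(-35 \right)}} = - \frac{2240}{- \frac{85}{3}} + \frac{\left(-35\right) \left(-12 - 25\right)}{- \frac{2}{9} + 2 \left(-35\right)^{2} + 12 \left(-35\right)} = \left(-2240\right) \left(- \frac{3}{85}\right) + \frac{\left(-35\right) \left(-37\right)}{- \frac{2}{9} + 2 \cdot 1225 - 420} = \frac{1344}{17} + \frac{1295}{- \frac{2}{9} + 2450 - 420} = \frac{1344}{17} + \frac{1295}{\frac{18268}{9}} = \frac{1344}{17} + 1295 \cdot \frac{9}{18268} = \frac{1344}{17} + \frac{11655}{18268} = \frac{24750327}{310556}$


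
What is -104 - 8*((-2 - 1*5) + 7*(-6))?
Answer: 288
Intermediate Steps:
-104 - 8*((-2 - 1*5) + 7*(-6)) = -104 - 8*((-2 - 5) - 42) = -104 - 8*(-7 - 42) = -104 - 8*(-49) = -104 + 392 = 288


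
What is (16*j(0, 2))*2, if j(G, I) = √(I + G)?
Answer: 32*√2 ≈ 45.255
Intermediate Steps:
j(G, I) = √(G + I)
(16*j(0, 2))*2 = (16*√(0 + 2))*2 = (16*√2)*2 = 32*√2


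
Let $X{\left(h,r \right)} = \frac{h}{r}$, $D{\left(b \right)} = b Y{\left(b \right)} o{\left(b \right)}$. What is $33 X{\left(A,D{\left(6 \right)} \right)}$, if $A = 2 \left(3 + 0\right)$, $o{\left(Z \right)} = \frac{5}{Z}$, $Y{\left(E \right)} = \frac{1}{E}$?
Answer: $\frac{1188}{5} \approx 237.6$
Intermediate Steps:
$A = 6$ ($A = 2 \cdot 3 = 6$)
$D{\left(b \right)} = \frac{5}{b}$ ($D{\left(b \right)} = \frac{b}{b} \frac{5}{b} = 1 \frac{5}{b} = \frac{5}{b}$)
$33 X{\left(A,D{\left(6 \right)} \right)} = 33 \frac{6}{5 \cdot \frac{1}{6}} = 33 \frac{6}{\frac{5}{6}} = 33 \cdot 6 \cdot \frac{6}{5} = 33 \cdot \frac{36}{5} = \frac{1188}{5}$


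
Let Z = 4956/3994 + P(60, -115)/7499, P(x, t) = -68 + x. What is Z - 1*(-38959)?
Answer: 583449187923/14975503 ≈ 38960.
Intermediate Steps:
Z = 18566546/14975503 (Z = 4956/3994 + (-68 + 60)/7499 = 4956*(1/3994) - 8*1/7499 = 2478/1997 - 8/7499 = 18566546/14975503 ≈ 1.2398)
Z - 1*(-38959) = 18566546/14975503 - 1*(-38959) = 18566546/14975503 + 38959 = 583449187923/14975503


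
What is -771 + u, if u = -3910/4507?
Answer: -3478807/4507 ≈ -771.87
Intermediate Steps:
u = -3910/4507 (u = -3910*1/4507 = -3910/4507 ≈ -0.86754)
-771 + u = -771 - 3910/4507 = -3478807/4507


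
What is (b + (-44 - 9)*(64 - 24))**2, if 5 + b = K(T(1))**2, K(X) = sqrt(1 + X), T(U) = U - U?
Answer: 4511376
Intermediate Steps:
T(U) = 0
b = -4 (b = -5 + (sqrt(1 + 0))**2 = -5 + (sqrt(1))**2 = -5 + 1**2 = -5 + 1 = -4)
(b + (-44 - 9)*(64 - 24))**2 = (-4 + (-44 - 9)*(64 - 24))**2 = (-4 - 53*40)**2 = (-4 - 2120)**2 = (-2124)**2 = 4511376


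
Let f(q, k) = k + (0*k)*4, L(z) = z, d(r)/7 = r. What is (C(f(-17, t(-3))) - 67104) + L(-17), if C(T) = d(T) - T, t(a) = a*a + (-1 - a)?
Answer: -67055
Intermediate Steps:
d(r) = 7*r
t(a) = -1 + a² - a (t(a) = a² + (-1 - a) = -1 + a² - a)
f(q, k) = k (f(q, k) = k + 0*4 = k + 0 = k)
C(T) = 6*T (C(T) = 7*T - T = 6*T)
(C(f(-17, t(-3))) - 67104) + L(-17) = (6*(-1 + (-3)² - 1*(-3)) - 67104) - 17 = (6*(-1 + 9 + 3) - 67104) - 17 = (6*11 - 67104) - 17 = (66 - 67104) - 17 = -67038 - 17 = -67055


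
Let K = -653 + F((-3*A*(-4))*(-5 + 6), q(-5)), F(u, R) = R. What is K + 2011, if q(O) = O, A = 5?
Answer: 1353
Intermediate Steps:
K = -658 (K = -653 - 5 = -658)
K + 2011 = -658 + 2011 = 1353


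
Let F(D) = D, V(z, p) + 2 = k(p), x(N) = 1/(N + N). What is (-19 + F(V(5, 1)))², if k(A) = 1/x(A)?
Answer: 361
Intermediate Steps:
x(N) = 1/(2*N)
k(A) = 2*A (k(A) = 1/(1/(2*A)) = 2*A)
V(z, p) = -2 + 2*p
(-19 + F(V(5, 1)))² = (-19 + (-2 + 2*1))² = (-19 + (-2 + 2))² = (-19 + 0)² = (-19)² = 361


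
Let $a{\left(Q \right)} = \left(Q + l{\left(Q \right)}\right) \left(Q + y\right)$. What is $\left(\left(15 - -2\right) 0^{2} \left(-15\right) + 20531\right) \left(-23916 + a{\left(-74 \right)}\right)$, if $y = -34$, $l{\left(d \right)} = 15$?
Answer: $-360195864$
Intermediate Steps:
$a{\left(Q \right)} = \left(-34 + Q\right) \left(15 + Q\right)$ ($a{\left(Q \right)} = \left(Q + 15\right) \left(Q - 34\right) = \left(15 + Q\right) \left(-34 + Q\right) = \left(-34 + Q\right) \left(15 + Q\right)$)
$\left(\left(15 - -2\right) 0^{2} \left(-15\right) + 20531\right) \left(-23916 + a{\left(-74 \right)}\right) = \left(\left(15 - -2\right) 0^{2} \left(-15\right) + 20531\right) \left(-23916 - \left(-896 - 5476\right)\right) = \left(\left(15 + 2\right) 0 \left(-15\right) + 20531\right) \left(-23916 + \left(-510 + 5476 + 1406\right)\right) = \left(17 \cdot 0 \left(-15\right) + 20531\right) \left(-23916 + 6372\right) = \left(0 \left(-15\right) + 20531\right) \left(-17544\right) = \left(0 + 20531\right) \left(-17544\right) = 20531 \left(-17544\right) = -360195864$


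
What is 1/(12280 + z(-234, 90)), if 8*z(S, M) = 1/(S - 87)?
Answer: 2568/31535039 ≈ 8.1433e-5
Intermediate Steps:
z(S, M) = 1/(8*(-87 + S)) (z(S, M) = 1/(8*(S - 87)) = 1/(8*(-87 + S)))
1/(12280 + z(-234, 90)) = 1/(12280 + 1/(8*(-87 - 234))) = 1/(12280 + (⅛)/(-321)) = 1/(12280 + (⅛)*(-1/321)) = 1/(12280 - 1/2568) = 1/(31535039/2568) = 2568/31535039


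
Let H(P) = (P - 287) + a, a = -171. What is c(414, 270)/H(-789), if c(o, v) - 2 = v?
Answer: -272/1247 ≈ -0.21812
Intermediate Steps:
c(o, v) = 2 + v
H(P) = -458 + P (H(P) = (P - 287) - 171 = (-287 + P) - 171 = -458 + P)
c(414, 270)/H(-789) = (2 + 270)/(-458 - 789) = 272/(-1247) = 272*(-1/1247) = -272/1247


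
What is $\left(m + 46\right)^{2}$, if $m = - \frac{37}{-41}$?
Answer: $\frac{3697929}{1681} \approx 2199.8$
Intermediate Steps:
$m = \frac{37}{41}$ ($m = \left(-37\right) \left(- \frac{1}{41}\right) = \frac{37}{41} \approx 0.90244$)
$\left(m + 46\right)^{2} = \left(\frac{37}{41} + 46\right)^{2} = \left(\frac{1923}{41}\right)^{2} = \frac{3697929}{1681}$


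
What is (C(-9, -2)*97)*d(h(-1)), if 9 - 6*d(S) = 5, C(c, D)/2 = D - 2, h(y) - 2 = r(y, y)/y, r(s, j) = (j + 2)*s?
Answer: -1552/3 ≈ -517.33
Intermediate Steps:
r(s, j) = s*(2 + j) (r(s, j) = (2 + j)*s = s*(2 + j))
h(y) = 4 + y (h(y) = 2 + (y*(2 + y))/y = 2 + (2 + y) = 4 + y)
C(c, D) = -4 + 2*D (C(c, D) = 2*(D - 2) = 2*(-2 + D) = -4 + 2*D)
d(S) = ⅔ (d(S) = 3/2 - ⅙*5 = 3/2 - ⅚ = ⅔)
(C(-9, -2)*97)*d(h(-1)) = ((-4 + 2*(-2))*97)*(⅔) = ((-4 - 4)*97)*(⅔) = -8*97*(⅔) = -776*⅔ = -1552/3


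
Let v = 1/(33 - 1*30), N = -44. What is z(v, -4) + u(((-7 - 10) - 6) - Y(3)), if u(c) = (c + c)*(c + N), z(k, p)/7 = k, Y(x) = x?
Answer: 10927/3 ≈ 3642.3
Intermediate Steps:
v = ⅓ (v = 1/(33 - 30) = 1/3 = ⅓ ≈ 0.33333)
z(k, p) = 7*k
u(c) = 2*c*(-44 + c) (u(c) = (c + c)*(c - 44) = (2*c)*(-44 + c) = 2*c*(-44 + c))
z(v, -4) + u(((-7 - 10) - 6) - Y(3)) = 7*(⅓) + 2*(((-7 - 10) - 6) - 1*3)*(-44 + (((-7 - 10) - 6) - 1*3)) = 7/3 + 2*((-17 - 6) - 3)*(-44 + ((-17 - 6) - 3)) = 7/3 + 2*(-23 - 3)*(-44 + (-23 - 3)) = 7/3 + 2*(-26)*(-44 - 26) = 7/3 + 2*(-26)*(-70) = 7/3 + 3640 = 10927/3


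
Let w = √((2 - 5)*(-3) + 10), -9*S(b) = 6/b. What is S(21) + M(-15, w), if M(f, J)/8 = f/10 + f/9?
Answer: -1598/63 ≈ -25.365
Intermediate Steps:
S(b) = -2/(3*b)
w = √19 (w = √(-3*(-3) + 10) = √(9 + 10) = √19 ≈ 4.3589)
M(f, J) = 76*f/45 (M(f, J) = 8*(f/10 + f/9) = 8*(19*f/90) = 76*f/45)
S(21) + M(-15, w) = -⅔/21 + (76/45)*(-15) = -⅔*1/21 - 76/3 = -2/63 - 76/3 = -1598/63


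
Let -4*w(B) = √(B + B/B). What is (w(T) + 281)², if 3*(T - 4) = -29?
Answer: (3372 - I*√42)²/144 ≈ 78961.0 - 303.51*I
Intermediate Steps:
T = -17/3 (T = 4 + (⅓)*(-29) = 4 - 29/3 = -17/3 ≈ -5.6667)
w(B) = -√(1 + B)/4 (w(B) = -√(B + B/B)/4 = -√(B + 1)/4 = -√(1 + B)/4)
(w(T) + 281)² = (-√(1 - 17/3)/4 + 281)² = (-I*√42/12 + 281)² = (281 - I*√42/12)²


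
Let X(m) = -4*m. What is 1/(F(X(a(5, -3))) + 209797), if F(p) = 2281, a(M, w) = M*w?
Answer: 1/212078 ≈ 4.7152e-6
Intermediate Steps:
1/(F(X(a(5, -3))) + 209797) = 1/(2281 + 209797) = 1/212078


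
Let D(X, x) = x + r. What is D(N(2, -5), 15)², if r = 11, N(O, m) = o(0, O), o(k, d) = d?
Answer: 676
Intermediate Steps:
N(O, m) = O
D(X, x) = 11 + x (D(X, x) = x + 11 = 11 + x)
D(N(2, -5), 15)² = (11 + 15)² = 26² = 676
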